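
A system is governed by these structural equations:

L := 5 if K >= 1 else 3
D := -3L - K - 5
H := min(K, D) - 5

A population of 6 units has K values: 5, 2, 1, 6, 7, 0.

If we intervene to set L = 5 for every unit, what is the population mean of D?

The intervention sets L=5 in all 6 units regardless of K. Recomputing D per unit gives -25, -22, -21, -26, -27, -20; average -23.5.

-23.5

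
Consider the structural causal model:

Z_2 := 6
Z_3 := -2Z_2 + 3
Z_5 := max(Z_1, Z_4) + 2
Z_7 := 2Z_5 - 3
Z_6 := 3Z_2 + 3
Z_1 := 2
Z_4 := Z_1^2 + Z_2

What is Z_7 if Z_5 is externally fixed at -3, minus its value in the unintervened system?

-30

Under do(Z_5=-3), the mechanism Z_5 := max(Z_1, Z_4) + 2 is discarded; Z_5 is fixed at -3.
Z_7 = 2Z_5 - 3  [with Z_5=-3]  = -9
Without intervention: Z_4 = Z_1^2 + Z_2  [with Z_1=2, Z_2=6]  = 10; Z_5 = max(Z_1, Z_4) + 2  [with Z_1=2, Z_4=10]  = 12; Z_7 = 2Z_5 - 3  [with Z_5=12]  = 21.
Change = -9 − 21 = -30.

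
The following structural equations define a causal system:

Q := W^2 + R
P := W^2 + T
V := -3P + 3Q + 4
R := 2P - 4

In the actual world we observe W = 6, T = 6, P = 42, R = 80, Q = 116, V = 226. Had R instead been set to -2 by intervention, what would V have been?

Under do(R=-2), the mechanism R := 2P - 4 is discarded; R is fixed at -2.
P = W^2 + T  [with W=6, T=6]  = 42
Q = W^2 + R  [with W=6, R=-2]  = 34
V = -3P + 3Q + 4  [with P=42, Q=34]  = -20

-20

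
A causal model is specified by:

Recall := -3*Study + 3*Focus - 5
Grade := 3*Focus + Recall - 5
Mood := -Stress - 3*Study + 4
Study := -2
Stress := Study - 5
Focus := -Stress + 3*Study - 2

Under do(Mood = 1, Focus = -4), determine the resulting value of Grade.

-28

The joint intervention fixes Mood = 1, Focus = -4, removing each variable's own equation.
Recall = -3*Study + 3*Focus - 5  [with Study=-2, Focus=-4]  = -11
Grade = 3*Focus + Recall - 5  [with Focus=-4, Recall=-11]  = -28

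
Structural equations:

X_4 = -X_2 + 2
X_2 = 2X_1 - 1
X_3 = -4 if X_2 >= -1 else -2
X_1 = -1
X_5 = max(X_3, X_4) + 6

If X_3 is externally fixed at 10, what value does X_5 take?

16

do(X_3=10) replaces the equation X_3 = -4 if X_2 >= -1 else -2 with the constant X_3 = 10.
X_2 = 2X_1 - 1  [with X_1=-1]  = -3
X_4 = -X_2 + 2  [with X_2=-3]  = 5
X_5 = max(X_3, X_4) + 6  [with X_3=10, X_4=5]  = 16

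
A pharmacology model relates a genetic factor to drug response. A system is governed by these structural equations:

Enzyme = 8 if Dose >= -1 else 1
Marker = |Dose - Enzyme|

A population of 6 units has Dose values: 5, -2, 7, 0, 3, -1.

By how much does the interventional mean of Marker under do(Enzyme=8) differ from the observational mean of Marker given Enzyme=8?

do(Enzyme=8) breaks Enzyme's dependence on Dose. With Enzyme=8 fixed, Marker across the units is 3, 10, 1, 8, 5, 9, mean 6.
Observing Enzyme=8 restricts to units where Enzyme's equation naturally yields 8: Dose ∈ {5, 7, 0, 3, -1}. In that subpopulation Marker = 3, 1, 8, 5, 9, mean 5.2.
Difference = 6 − 5.2 = 0.8.

0.8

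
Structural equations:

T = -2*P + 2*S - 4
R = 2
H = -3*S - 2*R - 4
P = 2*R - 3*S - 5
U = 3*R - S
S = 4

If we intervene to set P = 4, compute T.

-4

The intervention breaks the incoming arrows to P: P = 2*R - 3*S - 5 no longer applies, and P = 4.
T = -2*P + 2*S - 4  [with P=4, S=4]  = -4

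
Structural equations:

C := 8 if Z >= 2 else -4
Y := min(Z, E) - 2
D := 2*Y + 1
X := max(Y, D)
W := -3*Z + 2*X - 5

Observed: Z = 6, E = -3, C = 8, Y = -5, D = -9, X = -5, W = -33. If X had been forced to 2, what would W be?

-19

Intervening sets X = 2 and removes its equation (X := max(Y, D)).
W = -3*Z + 2*X - 5  [with Z=6, X=2]  = -19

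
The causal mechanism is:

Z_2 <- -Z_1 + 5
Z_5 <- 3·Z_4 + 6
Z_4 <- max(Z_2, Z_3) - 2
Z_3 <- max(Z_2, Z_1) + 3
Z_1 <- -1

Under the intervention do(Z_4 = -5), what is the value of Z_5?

-9

Intervening sets Z_4 = -5 and removes its equation (Z_4 <- max(Z_2, Z_3) - 2).
Z_5 = 3·Z_4 + 6  [with Z_4=-5]  = -9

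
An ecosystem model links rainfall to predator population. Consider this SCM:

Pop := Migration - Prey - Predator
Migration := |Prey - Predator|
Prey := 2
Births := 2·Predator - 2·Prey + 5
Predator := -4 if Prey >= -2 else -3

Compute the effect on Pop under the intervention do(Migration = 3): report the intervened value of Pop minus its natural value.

Intervening sets Migration = 3 and removes its equation (Migration := |Prey - Predator|).
Predator = -4 if Prey >= -2 else -3  [with Prey=2]  = -4
Pop = Migration - Prey - Predator  [with Migration=3, Prey=2, Predator=-4]  = 5
Without intervention: Predator = -4 if Prey >= -2 else -3  [with Prey=2]  = -4; Migration = |Prey - Predator|  [with Prey=2, Predator=-4]  = 6; Pop = Migration - Prey - Predator  [with Migration=6, Prey=2, Predator=-4]  = 8.
Change = 5 − 8 = -3.

-3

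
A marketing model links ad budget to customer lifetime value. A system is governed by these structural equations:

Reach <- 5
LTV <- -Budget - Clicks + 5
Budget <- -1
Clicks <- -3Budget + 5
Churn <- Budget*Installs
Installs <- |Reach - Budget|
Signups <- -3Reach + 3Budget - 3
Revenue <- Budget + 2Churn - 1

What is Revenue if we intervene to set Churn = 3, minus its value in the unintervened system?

18

Intervening sets Churn = 3 and removes its equation (Churn <- Budget*Installs).
Revenue = Budget + 2Churn - 1  [with Budget=-1, Churn=3]  = 4
Without intervention: Installs = |Reach - Budget|  [with Reach=5, Budget=-1]  = 6; Churn = Budget*Installs  [with Budget=-1, Installs=6]  = -6; Revenue = Budget + 2Churn - 1  [with Budget=-1, Churn=-6]  = -14.
Change = 4 − (-14) = 18.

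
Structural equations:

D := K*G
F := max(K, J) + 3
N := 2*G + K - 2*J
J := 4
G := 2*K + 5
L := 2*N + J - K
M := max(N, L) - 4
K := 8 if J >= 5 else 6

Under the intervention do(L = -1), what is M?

Intervening sets L = -1 and removes its equation (L := 2*N + J - K).
K = 8 if J >= 5 else 6  [with J=4]  = 6
G = 2*K + 5  [with K=6]  = 17
N = 2*G + K - 2*J  [with G=17, K=6, J=4]  = 32
M = max(N, L) - 4  [with N=32, L=-1]  = 28

28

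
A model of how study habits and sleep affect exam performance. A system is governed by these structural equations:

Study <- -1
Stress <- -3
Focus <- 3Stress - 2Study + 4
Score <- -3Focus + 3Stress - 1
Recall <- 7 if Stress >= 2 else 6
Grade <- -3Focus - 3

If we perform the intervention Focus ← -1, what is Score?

The intervention breaks the incoming arrows to Focus: Focus <- 3Stress - 2Study + 4 no longer applies, and Focus = -1.
Score = -3Focus + 3Stress - 1  [with Focus=-1, Stress=-3]  = -7

-7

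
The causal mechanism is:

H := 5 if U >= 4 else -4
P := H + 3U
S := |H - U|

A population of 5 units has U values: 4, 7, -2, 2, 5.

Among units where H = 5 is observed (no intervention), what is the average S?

E[S|H=5] averages over only the 3 units with H=5 (U = 4, 7, 5): S = 1, 2, 0, mean 1.

1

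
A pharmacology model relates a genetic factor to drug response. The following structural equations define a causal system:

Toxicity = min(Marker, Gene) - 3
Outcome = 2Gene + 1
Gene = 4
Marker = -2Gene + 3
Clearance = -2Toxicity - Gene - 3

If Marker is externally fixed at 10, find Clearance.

Under do(Marker=10), the mechanism Marker = -2Gene + 3 is discarded; Marker is fixed at 10.
Toxicity = min(Marker, Gene) - 3  [with Marker=10, Gene=4]  = 1
Clearance = -2Toxicity - Gene - 3  [with Toxicity=1, Gene=4]  = -9

-9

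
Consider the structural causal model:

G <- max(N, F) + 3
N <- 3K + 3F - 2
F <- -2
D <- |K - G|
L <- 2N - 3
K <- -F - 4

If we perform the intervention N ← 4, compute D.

The intervention breaks the incoming arrows to N: N <- 3K + 3F - 2 no longer applies, and N = 4.
K = -F - 4  [with F=-2]  = -2
G = max(N, F) + 3  [with N=4, F=-2]  = 7
D = |K - G|  [with K=-2, G=7]  = 9

9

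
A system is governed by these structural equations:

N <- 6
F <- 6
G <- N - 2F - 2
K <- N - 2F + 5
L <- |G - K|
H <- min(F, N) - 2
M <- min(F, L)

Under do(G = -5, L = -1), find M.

-1

Under do(G = -5, L = -1), each intervened variable's structural equation is replaced by its fixed value.
M = min(F, L)  [with F=6, L=-1]  = -1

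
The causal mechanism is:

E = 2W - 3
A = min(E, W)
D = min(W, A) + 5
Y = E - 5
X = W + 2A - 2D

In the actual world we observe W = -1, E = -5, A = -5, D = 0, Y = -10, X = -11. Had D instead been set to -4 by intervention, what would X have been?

-3

Under do(D=-4), the mechanism D = min(W, A) + 5 is discarded; D is fixed at -4.
E = 2W - 3  [with W=-1]  = -5
A = min(E, W)  [with E=-5, W=-1]  = -5
X = W + 2A - 2D  [with W=-1, A=-5, D=-4]  = -3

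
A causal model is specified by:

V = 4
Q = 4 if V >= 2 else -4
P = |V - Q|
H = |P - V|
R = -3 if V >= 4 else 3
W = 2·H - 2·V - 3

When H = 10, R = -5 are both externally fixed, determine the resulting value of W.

9

The joint intervention fixes H = 10, R = -5, removing each variable's own equation.
W = 2·H - 2·V - 3  [with H=10, V=4]  = 9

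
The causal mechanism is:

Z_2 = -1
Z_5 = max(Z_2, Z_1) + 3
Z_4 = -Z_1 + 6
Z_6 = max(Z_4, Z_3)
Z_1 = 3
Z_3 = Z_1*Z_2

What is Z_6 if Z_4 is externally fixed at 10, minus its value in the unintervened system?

7

Under do(Z_4=10), the mechanism Z_4 = -Z_1 + 6 is discarded; Z_4 is fixed at 10.
Z_3 = Z_1*Z_2  [with Z_1=3, Z_2=-1]  = -3
Z_6 = max(Z_4, Z_3)  [with Z_4=10, Z_3=-3]  = 10
Without intervention: Z_3 = Z_1*Z_2  [with Z_1=3, Z_2=-1]  = -3; Z_4 = -Z_1 + 6  [with Z_1=3]  = 3; Z_6 = max(Z_4, Z_3)  [with Z_4=3, Z_3=-3]  = 3.
Change = 10 − 3 = 7.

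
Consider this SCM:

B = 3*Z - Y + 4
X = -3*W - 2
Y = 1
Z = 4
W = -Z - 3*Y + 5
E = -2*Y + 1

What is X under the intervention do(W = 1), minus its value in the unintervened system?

The intervention breaks the incoming arrows to W: W = -Z - 3*Y + 5 no longer applies, and W = 1.
X = -3*W - 2  [with W=1]  = -5
Without intervention: W = -Z - 3*Y + 5  [with Z=4, Y=1]  = -2; X = -3*W - 2  [with W=-2]  = 4.
Change = -5 − 4 = -9.

-9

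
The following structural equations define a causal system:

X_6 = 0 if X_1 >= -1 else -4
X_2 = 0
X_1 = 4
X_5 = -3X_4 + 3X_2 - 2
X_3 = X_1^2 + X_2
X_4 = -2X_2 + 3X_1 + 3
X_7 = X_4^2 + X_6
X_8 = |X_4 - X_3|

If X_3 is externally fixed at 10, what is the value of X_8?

5

The intervention breaks the incoming arrows to X_3: X_3 = X_1^2 + X_2 no longer applies, and X_3 = 10.
X_4 = -2X_2 + 3X_1 + 3  [with X_2=0, X_1=4]  = 15
X_8 = |X_4 - X_3|  [with X_4=15, X_3=10]  = 5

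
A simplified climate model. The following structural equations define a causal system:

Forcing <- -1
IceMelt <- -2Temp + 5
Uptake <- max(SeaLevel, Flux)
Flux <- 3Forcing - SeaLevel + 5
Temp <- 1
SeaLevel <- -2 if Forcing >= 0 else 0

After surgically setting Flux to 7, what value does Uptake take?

7

The intervention breaks the incoming arrows to Flux: Flux <- 3Forcing - SeaLevel + 5 no longer applies, and Flux = 7.
SeaLevel = -2 if Forcing >= 0 else 0  [with Forcing=-1]  = 0
Uptake = max(SeaLevel, Flux)  [with SeaLevel=0, Flux=7]  = 7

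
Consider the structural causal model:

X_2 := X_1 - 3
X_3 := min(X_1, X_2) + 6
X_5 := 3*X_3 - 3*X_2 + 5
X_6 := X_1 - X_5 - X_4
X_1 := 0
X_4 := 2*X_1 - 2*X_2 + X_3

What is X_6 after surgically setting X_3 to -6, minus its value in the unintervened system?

The intervention breaks the incoming arrows to X_3: X_3 := min(X_1, X_2) + 6 no longer applies, and X_3 = -6.
X_2 = X_1 - 3  [with X_1=0]  = -3
X_4 = 2*X_1 - 2*X_2 + X_3  [with X_1=0, X_2=-3, X_3=-6]  = 0
X_5 = 3*X_3 - 3*X_2 + 5  [with X_3=-6, X_2=-3]  = -4
X_6 = X_1 - X_5 - X_4  [with X_1=0, X_5=-4, X_4=0]  = 4
Without intervention: X_2 = X_1 - 3  [with X_1=0]  = -3; X_3 = min(X_1, X_2) + 6  [with X_1=0, X_2=-3]  = 3; X_4 = 2*X_1 - 2*X_2 + X_3  [with X_1=0, X_2=-3, X_3=3]  = 9; X_5 = 3*X_3 - 3*X_2 + 5  [with X_3=3, X_2=-3]  = 23; X_6 = X_1 - X_5 - X_4  [with X_1=0, X_5=23, X_4=9]  = -32.
Change = 4 − (-32) = 36.

36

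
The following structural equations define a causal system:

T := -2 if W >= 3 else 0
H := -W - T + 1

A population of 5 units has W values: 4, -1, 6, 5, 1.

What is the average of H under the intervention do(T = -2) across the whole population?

0

The intervention sets T=-2 in all 5 units regardless of W. Recomputing H per unit gives -1, 4, -3, -2, 2; average 0.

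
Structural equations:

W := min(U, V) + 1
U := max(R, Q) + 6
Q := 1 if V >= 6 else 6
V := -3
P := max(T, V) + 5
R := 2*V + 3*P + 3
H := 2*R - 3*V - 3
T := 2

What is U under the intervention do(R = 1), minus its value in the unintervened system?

-12

Under do(R=1), the mechanism R := 2*V + 3*P + 3 is discarded; R is fixed at 1.
Q = 1 if V >= 6 else 6  [with V=-3]  = 6
U = max(R, Q) + 6  [with R=1, Q=6]  = 12
Without intervention: P = max(T, V) + 5  [with T=2, V=-3]  = 7; R = 2*V + 3*P + 3  [with V=-3, P=7]  = 18; Q = 1 if V >= 6 else 6  [with V=-3]  = 6; U = max(R, Q) + 6  [with R=18, Q=6]  = 24.
Change = 12 − 24 = -12.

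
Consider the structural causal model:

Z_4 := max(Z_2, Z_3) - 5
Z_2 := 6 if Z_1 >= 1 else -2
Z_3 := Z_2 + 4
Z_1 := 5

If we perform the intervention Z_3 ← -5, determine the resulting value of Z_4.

The intervention breaks the incoming arrows to Z_3: Z_3 := Z_2 + 4 no longer applies, and Z_3 = -5.
Z_2 = 6 if Z_1 >= 1 else -2  [with Z_1=5]  = 6
Z_4 = max(Z_2, Z_3) - 5  [with Z_2=6, Z_3=-5]  = 1

1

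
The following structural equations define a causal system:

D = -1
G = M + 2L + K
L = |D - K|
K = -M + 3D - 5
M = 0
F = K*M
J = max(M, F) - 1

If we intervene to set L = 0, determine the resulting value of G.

Under do(L=0), the mechanism L = |D - K| is discarded; L is fixed at 0.
K = -M + 3D - 5  [with M=0, D=-1]  = -8
G = M + 2L + K  [with M=0, L=0, K=-8]  = -8

-8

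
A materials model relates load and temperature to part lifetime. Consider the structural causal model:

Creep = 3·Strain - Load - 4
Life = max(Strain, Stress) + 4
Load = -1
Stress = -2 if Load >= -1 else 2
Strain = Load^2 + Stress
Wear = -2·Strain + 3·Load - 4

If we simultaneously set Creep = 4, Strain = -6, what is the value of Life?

The joint intervention fixes Creep = 4, Strain = -6, removing each variable's own equation.
Stress = -2 if Load >= -1 else 2  [with Load=-1]  = -2
Life = max(Strain, Stress) + 4  [with Strain=-6, Stress=-2]  = 2

2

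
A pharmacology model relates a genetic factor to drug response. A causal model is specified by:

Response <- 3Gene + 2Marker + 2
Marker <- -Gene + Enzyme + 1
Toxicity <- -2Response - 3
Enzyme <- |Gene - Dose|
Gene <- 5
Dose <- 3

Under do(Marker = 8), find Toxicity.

Under do(Marker=8), the mechanism Marker <- -Gene + Enzyme + 1 is discarded; Marker is fixed at 8.
Response = 3Gene + 2Marker + 2  [with Gene=5, Marker=8]  = 33
Toxicity = -2Response - 3  [with Response=33]  = -69

-69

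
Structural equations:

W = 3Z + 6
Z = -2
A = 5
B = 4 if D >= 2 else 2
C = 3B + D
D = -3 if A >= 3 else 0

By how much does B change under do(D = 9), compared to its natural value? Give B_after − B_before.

The intervention breaks the incoming arrows to D: D = -3 if A >= 3 else 0 no longer applies, and D = 9.
B = 4 if D >= 2 else 2  [with D=9]  = 4
Without intervention: D = -3 if A >= 3 else 0  [with A=5]  = -3; B = 4 if D >= 2 else 2  [with D=-3]  = 2.
Change = 4 − 2 = 2.

2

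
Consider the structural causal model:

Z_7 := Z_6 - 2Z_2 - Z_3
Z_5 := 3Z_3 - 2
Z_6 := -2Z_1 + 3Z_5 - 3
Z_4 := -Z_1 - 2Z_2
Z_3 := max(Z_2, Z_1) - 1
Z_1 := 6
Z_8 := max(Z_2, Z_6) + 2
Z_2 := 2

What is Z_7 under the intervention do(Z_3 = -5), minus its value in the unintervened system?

The intervention breaks the incoming arrows to Z_3: Z_3 := max(Z_2, Z_1) - 1 no longer applies, and Z_3 = -5.
Z_5 = 3Z_3 - 2  [with Z_3=-5]  = -17
Z_6 = -2Z_1 + 3Z_5 - 3  [with Z_1=6, Z_5=-17]  = -66
Z_7 = Z_6 - 2Z_2 - Z_3  [with Z_6=-66, Z_2=2, Z_3=-5]  = -65
Without intervention: Z_3 = max(Z_2, Z_1) - 1  [with Z_2=2, Z_1=6]  = 5; Z_5 = 3Z_3 - 2  [with Z_3=5]  = 13; Z_6 = -2Z_1 + 3Z_5 - 3  [with Z_1=6, Z_5=13]  = 24; Z_7 = Z_6 - 2Z_2 - Z_3  [with Z_6=24, Z_2=2, Z_3=5]  = 15.
Change = -65 − 15 = -80.

-80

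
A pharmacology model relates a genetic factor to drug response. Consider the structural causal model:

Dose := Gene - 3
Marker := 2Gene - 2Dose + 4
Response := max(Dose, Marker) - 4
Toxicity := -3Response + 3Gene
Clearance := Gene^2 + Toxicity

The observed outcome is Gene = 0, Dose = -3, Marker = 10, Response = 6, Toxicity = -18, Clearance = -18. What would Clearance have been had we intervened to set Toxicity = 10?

10

The intervention breaks the incoming arrows to Toxicity: Toxicity := -3Response + 3Gene no longer applies, and Toxicity = 10.
Clearance = Gene^2 + Toxicity  [with Gene=0, Toxicity=10]  = 10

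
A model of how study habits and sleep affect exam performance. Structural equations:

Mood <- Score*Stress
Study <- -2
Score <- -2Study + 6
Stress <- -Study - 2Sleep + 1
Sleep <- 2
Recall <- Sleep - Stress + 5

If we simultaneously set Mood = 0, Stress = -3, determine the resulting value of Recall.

The joint intervention fixes Mood = 0, Stress = -3, removing each variable's own equation.
Recall = Sleep - Stress + 5  [with Sleep=2, Stress=-3]  = 10

10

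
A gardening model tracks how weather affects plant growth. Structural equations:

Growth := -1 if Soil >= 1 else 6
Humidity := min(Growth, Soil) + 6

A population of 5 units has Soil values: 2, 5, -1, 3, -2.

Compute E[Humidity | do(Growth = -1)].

Every unit gets Growth=-1 under the intervention. Humidity values become 5, 5, 5, 5, 4; E[Humidity|do(Growth=-1)] = 4.8.

4.8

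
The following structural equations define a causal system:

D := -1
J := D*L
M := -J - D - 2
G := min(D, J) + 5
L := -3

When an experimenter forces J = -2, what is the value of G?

3

The intervention breaks the incoming arrows to J: J := D*L no longer applies, and J = -2.
G = min(D, J) + 5  [with D=-1, J=-2]  = 3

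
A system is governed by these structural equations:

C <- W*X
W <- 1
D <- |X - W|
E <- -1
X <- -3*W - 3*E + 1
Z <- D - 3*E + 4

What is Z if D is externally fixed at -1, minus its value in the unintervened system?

Intervening sets D = -1 and removes its equation (D <- |X - W|).
Z = D - 3*E + 4  [with D=-1, E=-1]  = 6
Without intervention: X = -3*W - 3*E + 1  [with W=1, E=-1]  = 1; D = |X - W|  [with X=1, W=1]  = 0; Z = D - 3*E + 4  [with D=0, E=-1]  = 7.
Change = 6 − 7 = -1.

-1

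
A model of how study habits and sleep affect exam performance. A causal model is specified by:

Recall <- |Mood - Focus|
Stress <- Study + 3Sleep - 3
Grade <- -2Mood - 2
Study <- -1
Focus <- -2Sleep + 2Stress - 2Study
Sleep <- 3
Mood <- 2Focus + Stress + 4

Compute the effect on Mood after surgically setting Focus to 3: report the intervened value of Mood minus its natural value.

-6

Intervening sets Focus = 3 and removes its equation (Focus <- -2Sleep + 2Stress - 2Study).
Stress = Study + 3Sleep - 3  [with Study=-1, Sleep=3]  = 5
Mood = 2Focus + Stress + 4  [with Focus=3, Stress=5]  = 15
Without intervention: Stress = Study + 3Sleep - 3  [with Study=-1, Sleep=3]  = 5; Focus = -2Sleep + 2Stress - 2Study  [with Sleep=3, Stress=5, Study=-1]  = 6; Mood = 2Focus + Stress + 4  [with Focus=6, Stress=5]  = 21.
Change = 15 − 21 = -6.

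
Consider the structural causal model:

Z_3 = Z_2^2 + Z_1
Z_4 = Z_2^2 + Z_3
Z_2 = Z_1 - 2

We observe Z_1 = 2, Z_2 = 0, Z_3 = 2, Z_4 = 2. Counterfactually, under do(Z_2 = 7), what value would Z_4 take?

100

Under do(Z_2=7), the mechanism Z_2 = Z_1 - 2 is discarded; Z_2 is fixed at 7.
Z_3 = Z_2^2 + Z_1  [with Z_2=7, Z_1=2]  = 51
Z_4 = Z_2^2 + Z_3  [with Z_2=7, Z_3=51]  = 100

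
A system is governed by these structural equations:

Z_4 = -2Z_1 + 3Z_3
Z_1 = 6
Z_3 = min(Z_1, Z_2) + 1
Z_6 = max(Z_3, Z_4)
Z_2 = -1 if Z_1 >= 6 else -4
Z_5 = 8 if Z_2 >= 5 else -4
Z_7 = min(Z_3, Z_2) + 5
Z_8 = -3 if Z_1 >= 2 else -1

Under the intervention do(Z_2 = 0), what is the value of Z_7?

5

Under do(Z_2=0), the mechanism Z_2 = -1 if Z_1 >= 6 else -4 is discarded; Z_2 is fixed at 0.
Z_3 = min(Z_1, Z_2) + 1  [with Z_1=6, Z_2=0]  = 1
Z_7 = min(Z_3, Z_2) + 5  [with Z_3=1, Z_2=0]  = 5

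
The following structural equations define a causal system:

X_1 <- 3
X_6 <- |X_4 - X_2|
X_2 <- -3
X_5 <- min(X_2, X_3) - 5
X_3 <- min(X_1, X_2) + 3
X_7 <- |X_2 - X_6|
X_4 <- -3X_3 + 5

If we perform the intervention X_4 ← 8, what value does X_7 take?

14

The intervention breaks the incoming arrows to X_4: X_4 <- -3X_3 + 5 no longer applies, and X_4 = 8.
X_6 = |X_4 - X_2|  [with X_4=8, X_2=-3]  = 11
X_7 = |X_2 - X_6|  [with X_2=-3, X_6=11]  = 14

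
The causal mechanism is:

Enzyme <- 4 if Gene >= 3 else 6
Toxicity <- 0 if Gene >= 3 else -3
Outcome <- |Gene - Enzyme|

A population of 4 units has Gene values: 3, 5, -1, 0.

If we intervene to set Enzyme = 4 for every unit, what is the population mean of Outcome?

do(Enzyme=4) breaks Enzyme's dependence on Gene. With Enzyme=4 fixed, Outcome across the units is 1, 1, 5, 4, mean 2.75.

2.75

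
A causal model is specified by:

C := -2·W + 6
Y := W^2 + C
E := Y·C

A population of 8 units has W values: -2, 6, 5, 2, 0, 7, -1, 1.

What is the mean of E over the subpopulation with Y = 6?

Observing Y=6 restricts to units where Y's equation naturally yields 6: W ∈ {2, 0}. In that subpopulation E = 12, 36, mean 24.

24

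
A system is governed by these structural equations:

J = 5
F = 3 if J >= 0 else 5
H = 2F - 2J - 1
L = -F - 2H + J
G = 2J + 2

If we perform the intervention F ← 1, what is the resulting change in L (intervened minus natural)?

Under do(F=1), the mechanism F = 3 if J >= 0 else 5 is discarded; F is fixed at 1.
H = 2F - 2J - 1  [with F=1, J=5]  = -9
L = -F - 2H + J  [with F=1, H=-9, J=5]  = 22
Without intervention: F = 3 if J >= 0 else 5  [with J=5]  = 3; H = 2F - 2J - 1  [with F=3, J=5]  = -5; L = -F - 2H + J  [with F=3, H=-5, J=5]  = 12.
Change = 22 − 12 = 10.

10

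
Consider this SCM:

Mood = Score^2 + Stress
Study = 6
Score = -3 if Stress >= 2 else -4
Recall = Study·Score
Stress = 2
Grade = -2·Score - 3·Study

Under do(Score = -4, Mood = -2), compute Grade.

-10

Setting Score = -4, Mood = -2 by intervention discards those variables' equations.
Grade = -2·Score - 3·Study  [with Score=-4, Study=6]  = -10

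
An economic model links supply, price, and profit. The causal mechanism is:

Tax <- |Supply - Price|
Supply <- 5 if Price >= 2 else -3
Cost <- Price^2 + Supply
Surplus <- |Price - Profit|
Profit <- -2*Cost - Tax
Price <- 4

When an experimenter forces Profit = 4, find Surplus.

The intervention breaks the incoming arrows to Profit: Profit <- -2*Cost - Tax no longer applies, and Profit = 4.
Surplus = |Price - Profit|  [with Price=4, Profit=4]  = 0

0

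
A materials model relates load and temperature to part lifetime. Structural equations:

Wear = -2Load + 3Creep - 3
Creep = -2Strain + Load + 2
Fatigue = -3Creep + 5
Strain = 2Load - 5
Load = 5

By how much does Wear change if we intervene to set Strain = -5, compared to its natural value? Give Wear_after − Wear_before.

Under do(Strain=-5), the mechanism Strain = 2Load - 5 is discarded; Strain is fixed at -5.
Creep = -2Strain + Load + 2  [with Strain=-5, Load=5]  = 17
Wear = -2Load + 3Creep - 3  [with Load=5, Creep=17]  = 38
Without intervention: Strain = 2Load - 5  [with Load=5]  = 5; Creep = -2Strain + Load + 2  [with Strain=5, Load=5]  = -3; Wear = -2Load + 3Creep - 3  [with Load=5, Creep=-3]  = -22.
Change = 38 − (-22) = 60.

60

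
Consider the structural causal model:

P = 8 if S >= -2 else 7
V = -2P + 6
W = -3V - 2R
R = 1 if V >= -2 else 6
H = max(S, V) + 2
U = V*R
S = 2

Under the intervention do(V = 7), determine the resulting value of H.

The intervention breaks the incoming arrows to V: V = -2P + 6 no longer applies, and V = 7.
H = max(S, V) + 2  [with S=2, V=7]  = 9

9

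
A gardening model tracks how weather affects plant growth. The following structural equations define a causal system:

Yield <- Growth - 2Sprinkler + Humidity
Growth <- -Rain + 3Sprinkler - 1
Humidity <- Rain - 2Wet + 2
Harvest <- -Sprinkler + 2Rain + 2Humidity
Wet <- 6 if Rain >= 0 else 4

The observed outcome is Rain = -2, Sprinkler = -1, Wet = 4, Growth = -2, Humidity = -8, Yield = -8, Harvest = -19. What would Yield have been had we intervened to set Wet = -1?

2

The intervention breaks the incoming arrows to Wet: Wet <- 6 if Rain >= 0 else 4 no longer applies, and Wet = -1.
Growth = -Rain + 3Sprinkler - 1  [with Rain=-2, Sprinkler=-1]  = -2
Humidity = Rain - 2Wet + 2  [with Rain=-2, Wet=-1]  = 2
Yield = Growth - 2Sprinkler + Humidity  [with Growth=-2, Sprinkler=-1, Humidity=2]  = 2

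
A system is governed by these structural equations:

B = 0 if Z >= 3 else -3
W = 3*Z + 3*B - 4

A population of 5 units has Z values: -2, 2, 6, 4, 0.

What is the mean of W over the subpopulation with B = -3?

-13

Observing B=-3 restricts to units where B's equation naturally yields -3: Z ∈ {-2, 2, 0}. In that subpopulation W = -19, -7, -13, mean -13.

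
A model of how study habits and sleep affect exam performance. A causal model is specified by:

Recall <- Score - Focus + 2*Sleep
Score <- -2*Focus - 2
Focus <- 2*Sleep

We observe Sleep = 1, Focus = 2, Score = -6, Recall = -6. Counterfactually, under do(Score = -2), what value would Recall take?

The intervention breaks the incoming arrows to Score: Score <- -2*Focus - 2 no longer applies, and Score = -2.
Focus = 2*Sleep  [with Sleep=1]  = 2
Recall = Score - Focus + 2*Sleep  [with Score=-2, Focus=2, Sleep=1]  = -2

-2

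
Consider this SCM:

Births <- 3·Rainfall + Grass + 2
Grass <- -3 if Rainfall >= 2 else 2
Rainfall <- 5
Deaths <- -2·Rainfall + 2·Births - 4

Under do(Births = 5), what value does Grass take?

Under do(Births=5), the mechanism Births <- 3·Rainfall + Grass + 2 is discarded; Births is fixed at 5.
Since Grass is not a descendant of the intervened variable, it is unaffected.
Grass = -3 if Rainfall >= 2 else 2  [with Rainfall=5]  = -3

-3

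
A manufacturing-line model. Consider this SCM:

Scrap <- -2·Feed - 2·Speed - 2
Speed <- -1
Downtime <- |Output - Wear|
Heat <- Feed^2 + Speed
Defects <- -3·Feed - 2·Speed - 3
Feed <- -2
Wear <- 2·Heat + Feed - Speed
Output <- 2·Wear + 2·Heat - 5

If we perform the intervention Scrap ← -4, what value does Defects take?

do(Scrap=-4) replaces the equation Scrap <- -2·Feed - 2·Speed - 2 with the constant Scrap = -4.
Since Defects is not a descendant of the intervened variable, it is unaffected.
Defects = -3·Feed - 2·Speed - 3  [with Feed=-2, Speed=-1]  = 5

5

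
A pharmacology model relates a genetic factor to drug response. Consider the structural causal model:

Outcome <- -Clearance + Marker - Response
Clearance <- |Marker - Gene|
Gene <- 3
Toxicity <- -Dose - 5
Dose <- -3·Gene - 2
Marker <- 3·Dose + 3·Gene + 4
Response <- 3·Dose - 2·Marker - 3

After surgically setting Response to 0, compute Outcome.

The intervention breaks the incoming arrows to Response: Response <- 3·Dose - 2·Marker - 3 no longer applies, and Response = 0.
Dose = -3·Gene - 2  [with Gene=3]  = -11
Marker = 3·Dose + 3·Gene + 4  [with Dose=-11, Gene=3]  = -20
Clearance = |Marker - Gene|  [with Marker=-20, Gene=3]  = 23
Outcome = -Clearance + Marker - Response  [with Clearance=23, Marker=-20, Response=0]  = -43

-43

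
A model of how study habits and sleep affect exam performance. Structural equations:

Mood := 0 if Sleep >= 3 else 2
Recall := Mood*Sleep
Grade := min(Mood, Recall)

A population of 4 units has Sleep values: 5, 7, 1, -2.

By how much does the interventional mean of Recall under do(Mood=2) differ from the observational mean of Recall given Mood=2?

6.5

Every unit gets Mood=2 under the intervention. Recall values become 10, 14, 2, -4; E[Recall|do(Mood=2)] = 5.5.
E[Recall|Mood=2] averages over only the 2 units with Mood=2 (Sleep = 1, -2): Recall = 2, -4, mean -1.
Difference = 5.5 − (-1) = 6.5.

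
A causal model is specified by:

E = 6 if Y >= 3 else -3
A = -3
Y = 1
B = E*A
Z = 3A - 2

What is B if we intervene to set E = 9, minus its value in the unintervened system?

do(E=9) replaces the equation E = 6 if Y >= 3 else -3 with the constant E = 9.
B = E*A  [with E=9, A=-3]  = -27
Without intervention: E = 6 if Y >= 3 else -3  [with Y=1]  = -3; B = E*A  [with E=-3, A=-3]  = 9.
Change = -27 − 9 = -36.

-36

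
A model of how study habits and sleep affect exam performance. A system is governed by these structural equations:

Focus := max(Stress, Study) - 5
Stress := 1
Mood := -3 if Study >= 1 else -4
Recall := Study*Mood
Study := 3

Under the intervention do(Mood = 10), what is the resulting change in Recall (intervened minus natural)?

Intervening sets Mood = 10 and removes its equation (Mood := -3 if Study >= 1 else -4).
Recall = Study*Mood  [with Study=3, Mood=10]  = 30
Without intervention: Mood = -3 if Study >= 1 else -4  [with Study=3]  = -3; Recall = Study*Mood  [with Study=3, Mood=-3]  = -9.
Change = 30 − (-9) = 39.

39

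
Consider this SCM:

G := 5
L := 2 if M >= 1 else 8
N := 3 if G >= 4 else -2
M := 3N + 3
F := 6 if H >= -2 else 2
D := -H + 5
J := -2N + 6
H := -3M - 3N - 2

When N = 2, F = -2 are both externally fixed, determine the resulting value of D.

Under do(N = 2, F = -2), each intervened variable's structural equation is replaced by its fixed value.
M = 3N + 3  [with N=2]  = 9
H = -3M - 3N - 2  [with M=9, N=2]  = -35
D = -H + 5  [with H=-35]  = 40

40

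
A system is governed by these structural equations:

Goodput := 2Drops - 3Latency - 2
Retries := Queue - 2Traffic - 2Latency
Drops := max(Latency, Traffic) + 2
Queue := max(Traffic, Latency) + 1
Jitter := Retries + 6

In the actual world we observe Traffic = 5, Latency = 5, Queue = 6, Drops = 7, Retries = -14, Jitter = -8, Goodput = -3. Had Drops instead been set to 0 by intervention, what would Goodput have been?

-17

The intervention breaks the incoming arrows to Drops: Drops := max(Latency, Traffic) + 2 no longer applies, and Drops = 0.
Goodput = 2Drops - 3Latency - 2  [with Drops=0, Latency=5]  = -17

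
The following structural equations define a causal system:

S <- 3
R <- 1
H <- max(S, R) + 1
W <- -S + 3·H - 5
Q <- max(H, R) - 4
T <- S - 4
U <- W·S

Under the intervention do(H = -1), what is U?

The intervention breaks the incoming arrows to H: H <- max(S, R) + 1 no longer applies, and H = -1.
W = -S + 3·H - 5  [with S=3, H=-1]  = -11
U = W·S  [with W=-11, S=3]  = -33

-33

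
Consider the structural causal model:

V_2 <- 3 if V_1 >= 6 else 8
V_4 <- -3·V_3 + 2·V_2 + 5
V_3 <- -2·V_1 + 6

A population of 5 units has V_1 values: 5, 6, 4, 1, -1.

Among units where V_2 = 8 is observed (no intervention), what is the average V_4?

Conditioning on V_2=8 selects the 4 unit(s) with V_1 ∈ {5, 4, 1, -1}. Their V_4 values: 33, 27, 9, -3. Mean = 16.5.

16.5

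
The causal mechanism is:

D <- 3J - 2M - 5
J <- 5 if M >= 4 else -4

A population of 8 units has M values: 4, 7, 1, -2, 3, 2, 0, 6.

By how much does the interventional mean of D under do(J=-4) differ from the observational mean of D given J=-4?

-3.65

Every unit gets J=-4 under the intervention. D values become -25, -31, -19, -13, -23, -21, -17, -29; E[D|do(J=-4)] = -22.25.
Observing J=-4 restricts to units where J's equation naturally yields -4: M ∈ {1, -2, 3, 2, 0}. In that subpopulation D = -19, -13, -23, -21, -17, mean -18.6.
Difference = -22.25 − (-18.6) = -3.65.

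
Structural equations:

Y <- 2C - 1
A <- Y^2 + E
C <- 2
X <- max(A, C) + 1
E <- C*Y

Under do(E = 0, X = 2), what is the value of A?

The joint intervention fixes E = 0, X = 2, removing each variable's own equation.
Y = 2C - 1  [with C=2]  = 3
A = Y^2 + E  [with Y=3, E=0]  = 9

9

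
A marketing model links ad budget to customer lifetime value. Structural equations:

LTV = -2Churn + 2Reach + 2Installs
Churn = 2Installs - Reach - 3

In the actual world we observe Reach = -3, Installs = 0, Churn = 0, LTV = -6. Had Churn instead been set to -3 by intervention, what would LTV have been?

The intervention breaks the incoming arrows to Churn: Churn = 2Installs - Reach - 3 no longer applies, and Churn = -3.
LTV = -2Churn + 2Reach + 2Installs  [with Churn=-3, Reach=-3, Installs=0]  = 0

0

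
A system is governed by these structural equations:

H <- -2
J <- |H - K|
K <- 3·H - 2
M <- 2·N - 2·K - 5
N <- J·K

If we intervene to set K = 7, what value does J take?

9

The intervention breaks the incoming arrows to K: K <- 3·H - 2 no longer applies, and K = 7.
J = |H - K|  [with H=-2, K=7]  = 9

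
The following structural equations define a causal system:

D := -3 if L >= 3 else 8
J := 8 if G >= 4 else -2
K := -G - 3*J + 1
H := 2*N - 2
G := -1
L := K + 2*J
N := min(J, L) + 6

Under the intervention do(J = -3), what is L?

Under do(J=-3), the mechanism J := 8 if G >= 4 else -2 is discarded; J is fixed at -3.
K = -G - 3*J + 1  [with G=-1, J=-3]  = 11
L = K + 2*J  [with K=11, J=-3]  = 5

5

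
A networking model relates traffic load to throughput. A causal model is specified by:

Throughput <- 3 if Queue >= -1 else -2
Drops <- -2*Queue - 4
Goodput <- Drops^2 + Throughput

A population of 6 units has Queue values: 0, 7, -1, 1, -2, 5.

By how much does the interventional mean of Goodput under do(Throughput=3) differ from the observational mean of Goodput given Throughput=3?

-19.2

Every unit gets Throughput=3 under the intervention. Goodput values become 19, 327, 7, 39, 3, 199; E[Goodput|do(Throughput=3)] = 99.
Conditioning on Throughput=3 selects the 5 unit(s) with Queue ∈ {0, 7, -1, 1, 5}. Their Goodput values: 19, 327, 7, 39, 199. Mean = 118.2.
Difference = 99 − 118.2 = -19.2.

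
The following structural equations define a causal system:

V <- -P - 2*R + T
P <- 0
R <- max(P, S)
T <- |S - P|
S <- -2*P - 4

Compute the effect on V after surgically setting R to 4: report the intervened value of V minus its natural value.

-8

do(R=4) replaces the equation R <- max(P, S) with the constant R = 4.
S = -2*P - 4  [with P=0]  = -4
T = |S - P|  [with S=-4, P=0]  = 4
V = -P - 2*R + T  [with P=0, R=4, T=4]  = -4
Without intervention: S = -2*P - 4  [with P=0]  = -4; R = max(P, S)  [with P=0, S=-4]  = 0; T = |S - P|  [with S=-4, P=0]  = 4; V = -P - 2*R + T  [with P=0, R=0, T=4]  = 4.
Change = -4 − 4 = -8.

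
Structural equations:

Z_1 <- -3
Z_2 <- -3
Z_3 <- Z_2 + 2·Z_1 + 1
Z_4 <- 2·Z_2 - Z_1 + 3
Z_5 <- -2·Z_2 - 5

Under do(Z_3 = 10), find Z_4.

The intervention breaks the incoming arrows to Z_3: Z_3 <- Z_2 + 2·Z_1 + 1 no longer applies, and Z_3 = 10.
Z_4 is not downstream of the intervention, so its value is determined by the original equations.
Z_4 = 2·Z_2 - Z_1 + 3  [with Z_2=-3, Z_1=-3]  = 0

0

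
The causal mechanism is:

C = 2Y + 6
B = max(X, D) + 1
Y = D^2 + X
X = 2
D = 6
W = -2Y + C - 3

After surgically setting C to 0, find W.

-79

Intervening sets C = 0 and removes its equation (C = 2Y + 6).
Y = D^2 + X  [with D=6, X=2]  = 38
W = -2Y + C - 3  [with Y=38, C=0]  = -79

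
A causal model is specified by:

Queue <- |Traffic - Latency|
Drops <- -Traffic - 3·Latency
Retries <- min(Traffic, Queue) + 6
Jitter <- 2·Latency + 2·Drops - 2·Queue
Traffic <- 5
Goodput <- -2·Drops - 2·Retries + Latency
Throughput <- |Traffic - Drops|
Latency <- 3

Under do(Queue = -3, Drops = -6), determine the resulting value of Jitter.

0

Setting Queue = -3, Drops = -6 by intervention discards those variables' equations.
Jitter = 2·Latency + 2·Drops - 2·Queue  [with Latency=3, Drops=-6, Queue=-3]  = 0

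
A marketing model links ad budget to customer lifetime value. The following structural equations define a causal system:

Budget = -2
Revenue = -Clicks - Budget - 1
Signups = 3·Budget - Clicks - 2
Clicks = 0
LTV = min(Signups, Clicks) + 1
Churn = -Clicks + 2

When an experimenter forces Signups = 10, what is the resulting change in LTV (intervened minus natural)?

The intervention breaks the incoming arrows to Signups: Signups = 3·Budget - Clicks - 2 no longer applies, and Signups = 10.
LTV = min(Signups, Clicks) + 1  [with Signups=10, Clicks=0]  = 1
Without intervention: Signups = 3·Budget - Clicks - 2  [with Budget=-2, Clicks=0]  = -8; LTV = min(Signups, Clicks) + 1  [with Signups=-8, Clicks=0]  = -7.
Change = 1 − (-7) = 8.

8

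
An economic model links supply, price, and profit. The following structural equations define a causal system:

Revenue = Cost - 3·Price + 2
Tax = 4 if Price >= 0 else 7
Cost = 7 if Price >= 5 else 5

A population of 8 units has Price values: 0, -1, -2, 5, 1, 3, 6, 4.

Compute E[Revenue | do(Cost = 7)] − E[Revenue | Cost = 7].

10.5

Under do(Cost=7), Cost's equation is replaced by Cost=7 for every unit. Per-unit Revenue: 9, 12, 15, -6, 6, 0, -9, -3. Mean = 3.
Conditioning on Cost=7 selects the 2 unit(s) with Price ∈ {5, 6}. Their Revenue values: -6, -9. Mean = -7.5.
Difference = 3 − (-7.5) = 10.5.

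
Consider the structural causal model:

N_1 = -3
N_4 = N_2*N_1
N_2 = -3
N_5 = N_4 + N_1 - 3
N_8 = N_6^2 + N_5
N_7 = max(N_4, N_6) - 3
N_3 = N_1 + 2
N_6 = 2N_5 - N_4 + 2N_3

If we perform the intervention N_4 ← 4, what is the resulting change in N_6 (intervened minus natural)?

-5

Under do(N_4=4), the mechanism N_4 = N_2*N_1 is discarded; N_4 is fixed at 4.
N_3 = N_1 + 2  [with N_1=-3]  = -1
N_5 = N_4 + N_1 - 3  [with N_4=4, N_1=-3]  = -2
N_6 = 2N_5 - N_4 + 2N_3  [with N_5=-2, N_4=4, N_3=-1]  = -10
Without intervention: N_3 = N_1 + 2  [with N_1=-3]  = -1; N_4 = N_2*N_1  [with N_2=-3, N_1=-3]  = 9; N_5 = N_4 + N_1 - 3  [with N_4=9, N_1=-3]  = 3; N_6 = 2N_5 - N_4 + 2N_3  [with N_5=3, N_4=9, N_3=-1]  = -5.
Change = -10 − (-5) = -5.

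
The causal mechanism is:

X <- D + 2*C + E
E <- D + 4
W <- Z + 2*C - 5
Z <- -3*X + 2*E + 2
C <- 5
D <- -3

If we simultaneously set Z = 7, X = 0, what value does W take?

Setting Z = 7, X = 0 by intervention discards those variables' equations.
W = Z + 2*C - 5  [with Z=7, C=5]  = 12

12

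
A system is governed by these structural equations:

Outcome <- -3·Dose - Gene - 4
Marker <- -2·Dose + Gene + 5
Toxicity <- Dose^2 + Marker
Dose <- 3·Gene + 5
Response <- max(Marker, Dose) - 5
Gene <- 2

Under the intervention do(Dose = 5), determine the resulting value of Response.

0

Under do(Dose=5), the mechanism Dose <- 3·Gene + 5 is discarded; Dose is fixed at 5.
Marker = -2·Dose + Gene + 5  [with Dose=5, Gene=2]  = -3
Response = max(Marker, Dose) - 5  [with Marker=-3, Dose=5]  = 0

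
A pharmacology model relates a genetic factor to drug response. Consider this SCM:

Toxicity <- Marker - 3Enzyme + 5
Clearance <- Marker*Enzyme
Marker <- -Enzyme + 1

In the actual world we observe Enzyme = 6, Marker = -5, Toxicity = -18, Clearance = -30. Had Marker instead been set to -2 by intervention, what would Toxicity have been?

-15

The intervention breaks the incoming arrows to Marker: Marker <- -Enzyme + 1 no longer applies, and Marker = -2.
Toxicity = Marker - 3Enzyme + 5  [with Marker=-2, Enzyme=6]  = -15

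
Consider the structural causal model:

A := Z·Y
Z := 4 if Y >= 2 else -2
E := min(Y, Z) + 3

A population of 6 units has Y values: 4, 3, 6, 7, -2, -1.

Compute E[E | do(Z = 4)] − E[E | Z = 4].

Every unit gets Z=4 under the intervention. E values become 7, 6, 7, 7, 1, 2; E[E|do(Z=4)] = 5.
Conditioning on Z=4 selects the 4 unit(s) with Y ∈ {4, 3, 6, 7}. Their E values: 7, 6, 7, 7. Mean = 6.75.
Difference = 5 − 6.75 = -1.75.

-1.75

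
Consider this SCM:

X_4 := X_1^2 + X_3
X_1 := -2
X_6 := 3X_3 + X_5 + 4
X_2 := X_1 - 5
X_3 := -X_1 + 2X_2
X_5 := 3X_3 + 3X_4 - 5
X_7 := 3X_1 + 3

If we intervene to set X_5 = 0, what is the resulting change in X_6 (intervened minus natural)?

The intervention breaks the incoming arrows to X_5: X_5 := 3X_3 + 3X_4 - 5 no longer applies, and X_5 = 0.
X_2 = X_1 - 5  [with X_1=-2]  = -7
X_3 = -X_1 + 2X_2  [with X_1=-2, X_2=-7]  = -12
X_6 = 3X_3 + X_5 + 4  [with X_3=-12, X_5=0]  = -32
Without intervention: X_2 = X_1 - 5  [with X_1=-2]  = -7; X_3 = -X_1 + 2X_2  [with X_1=-2, X_2=-7]  = -12; X_4 = X_1^2 + X_3  [with X_1=-2, X_3=-12]  = -8; X_5 = 3X_3 + 3X_4 - 5  [with X_3=-12, X_4=-8]  = -65; X_6 = 3X_3 + X_5 + 4  [with X_3=-12, X_5=-65]  = -97.
Change = -32 − (-97) = 65.

65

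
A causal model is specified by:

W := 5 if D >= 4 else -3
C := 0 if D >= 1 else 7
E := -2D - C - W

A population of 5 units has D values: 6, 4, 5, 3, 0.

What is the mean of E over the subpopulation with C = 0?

-12

Observing C=0 restricts to units where C's equation naturally yields 0: D ∈ {6, 4, 5, 3}. In that subpopulation E = -17, -13, -15, -3, mean -12.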